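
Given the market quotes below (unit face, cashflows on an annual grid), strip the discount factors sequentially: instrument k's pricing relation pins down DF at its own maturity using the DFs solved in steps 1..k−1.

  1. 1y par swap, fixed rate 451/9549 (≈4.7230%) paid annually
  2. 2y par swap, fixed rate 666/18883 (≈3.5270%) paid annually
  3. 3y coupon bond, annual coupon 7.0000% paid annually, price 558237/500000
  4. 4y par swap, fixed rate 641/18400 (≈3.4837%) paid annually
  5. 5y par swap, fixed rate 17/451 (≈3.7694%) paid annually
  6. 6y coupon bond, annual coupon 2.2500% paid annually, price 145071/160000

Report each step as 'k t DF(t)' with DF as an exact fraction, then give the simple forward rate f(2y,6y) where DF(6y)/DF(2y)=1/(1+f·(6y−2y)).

step 1 [1y] swap r/1=451/9549: DF=(1 − 451/9549·(0))/(1+451/9549) = 9549/10000 ≈ 0.954900
step 2 [2y] swap r/1=666/18883: DF=(1 − 666/18883·(0.954900))/(1+666/18883) = 4667/5000 ≈ 0.933400
step 3 [3y] bond c/1=7/100: DF=(558237/500000 − 7/100·(0.954900+0.933400))/(1+7/100) = 9199/10000 ≈ 0.919900
step 4 [4y] swap r/1=641/18400: DF=(1 − 641/18400·(0.954900+0.933400+0.919900))/(1+641/18400) = 4359/5000 ≈ 0.871800
step 5 [5y] swap r/1=17/451: DF=(1 − 17/451·(0.954900+0.933400+0.919900+0.871800))/(1+17/451) = 83/100 ≈ 0.830000
step 6 [6y] bond c/1=9/400: DF=(145071/160000 − 9/400·(0.954900+0.933400+0.919900+0.871800+0.830000))/(1+9/400) = 63/80 ≈ 0.787500

1 1 9549/10000
2 2 4667/5000
3 3 9199/10000
4 4 4359/5000
5 5 83/100
6 6 63/80
f(2y,6y) = ((4667/5000)/(63/80) − 1)/(4) = 1459/31500 ≈ 4.6317%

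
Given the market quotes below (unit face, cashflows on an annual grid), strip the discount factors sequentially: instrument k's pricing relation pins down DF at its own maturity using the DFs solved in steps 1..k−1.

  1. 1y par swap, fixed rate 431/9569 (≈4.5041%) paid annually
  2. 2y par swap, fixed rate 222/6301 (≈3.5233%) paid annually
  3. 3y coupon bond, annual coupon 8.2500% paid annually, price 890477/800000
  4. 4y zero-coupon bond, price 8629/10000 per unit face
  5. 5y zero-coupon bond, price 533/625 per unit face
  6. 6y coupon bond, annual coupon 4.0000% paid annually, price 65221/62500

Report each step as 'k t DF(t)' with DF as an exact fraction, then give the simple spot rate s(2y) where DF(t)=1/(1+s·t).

1 1 9569/10000
2 2 4667/5000
3 3 4421/5000
4 4 8629/10000
5 5 533/625
6 6 8307/10000
s(2y) = (1/(4667/5000) − 1)/(2) = 333/9334 ≈ 3.5676%

step 1 [1y] swap r/1=431/9569: DF=(1 − 431/9569·(0))/(1+431/9569) = 9569/10000 ≈ 0.956900
step 2 [2y] swap r/1=222/6301: DF=(1 − 222/6301·(0.956900))/(1+222/6301) = 4667/5000 ≈ 0.933400
step 3 [3y] bond c/1=33/400: DF=(890477/800000 − 33/400·(0.956900+0.933400))/(1+33/400) = 4421/5000 ≈ 0.884200
step 4 [4y] zero: DF = P = 8629/10000 ≈ 0.862900
step 5 [5y] zero: DF = P = 533/625 ≈ 0.852800
step 6 [6y] bond c/1=1/25: DF=(65221/62500 − 1/25·(0.956900+0.933400+0.884200+0.862900+0.852800))/(1+1/25) = 8307/10000 ≈ 0.830700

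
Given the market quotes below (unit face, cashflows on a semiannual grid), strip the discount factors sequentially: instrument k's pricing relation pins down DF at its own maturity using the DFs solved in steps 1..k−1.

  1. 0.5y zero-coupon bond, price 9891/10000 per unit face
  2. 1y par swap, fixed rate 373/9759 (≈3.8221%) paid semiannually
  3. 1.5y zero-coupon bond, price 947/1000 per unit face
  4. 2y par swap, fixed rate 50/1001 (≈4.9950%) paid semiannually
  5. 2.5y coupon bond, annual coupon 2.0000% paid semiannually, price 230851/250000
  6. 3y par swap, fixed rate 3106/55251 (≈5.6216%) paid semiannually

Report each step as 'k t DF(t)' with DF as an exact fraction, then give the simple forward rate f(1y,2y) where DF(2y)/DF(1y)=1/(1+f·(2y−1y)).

1 1/2 9891/10000
2 1 9627/10000
3 3/2 947/1000
4 2 181/200
5 5/2 4383/5000
6 3 8447/10000
f(1y,2y) = ((9627/10000)/(181/200) − 1)/(1) = 577/9050 ≈ 6.3757%

step 1 [0.5y] zero: DF = P = 9891/10000 ≈ 0.989100
step 2 [1y] swap r/2=373/19518: DF=(1 − 373/19518·(0.989100))/(1+373/19518) = 9627/10000 ≈ 0.962700
step 3 [1.5y] zero: DF = P = 947/1000 ≈ 0.947000
step 4 [2y] swap r/2=25/1001: DF=(1 − 25/1001·(0.989100+0.962700+0.947000))/(1+25/1001) = 181/200 ≈ 0.905000
step 5 [2.5y] bond c/2=1/100: DF=(230851/250000 − 1/100·(0.989100+0.962700+0.947000+0.905000))/(1+1/100) = 4383/5000 ≈ 0.876600
step 6 [3y] swap r/2=1553/55251: DF=(1 − 1553/55251·(0.989100+0.962700+0.947000+0.905000+0.876600))/(1+1553/55251) = 8447/10000 ≈ 0.844700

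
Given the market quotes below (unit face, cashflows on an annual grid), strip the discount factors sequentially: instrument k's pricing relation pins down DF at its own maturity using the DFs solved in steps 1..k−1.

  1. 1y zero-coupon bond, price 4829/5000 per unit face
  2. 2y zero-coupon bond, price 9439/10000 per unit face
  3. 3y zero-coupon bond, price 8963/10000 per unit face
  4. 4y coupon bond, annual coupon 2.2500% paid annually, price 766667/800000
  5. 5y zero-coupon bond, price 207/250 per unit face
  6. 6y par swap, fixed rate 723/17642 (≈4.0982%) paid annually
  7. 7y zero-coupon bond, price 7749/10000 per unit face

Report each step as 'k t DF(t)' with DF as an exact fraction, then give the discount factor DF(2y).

step 1 [1y] zero: DF = P = 4829/5000 ≈ 0.965800
step 2 [2y] zero: DF = P = 9439/10000 ≈ 0.943900
step 3 [3y] zero: DF = P = 8963/10000 ≈ 0.896300
step 4 [4y] bond c/1=9/400: DF=(766667/800000 − 9/400·(0.965800+0.943900+0.896300))/(1+9/400) = 1751/2000 ≈ 0.875500
step 5 [5y] zero: DF = P = 207/250 ≈ 0.828000
step 6 [6y] swap r/1=723/17642: DF=(1 − 723/17642·(0.965800+0.943900+0.896300+0.875500+0.828000))/(1+723/17642) = 7831/10000 ≈ 0.783100
step 7 [7y] zero: DF = P = 7749/10000 ≈ 0.774900

1 1 4829/5000
2 2 9439/10000
3 3 8963/10000
4 4 1751/2000
5 5 207/250
6 6 7831/10000
7 7 7749/10000
DF(2y) = 9439/10000 ≈ 0.943900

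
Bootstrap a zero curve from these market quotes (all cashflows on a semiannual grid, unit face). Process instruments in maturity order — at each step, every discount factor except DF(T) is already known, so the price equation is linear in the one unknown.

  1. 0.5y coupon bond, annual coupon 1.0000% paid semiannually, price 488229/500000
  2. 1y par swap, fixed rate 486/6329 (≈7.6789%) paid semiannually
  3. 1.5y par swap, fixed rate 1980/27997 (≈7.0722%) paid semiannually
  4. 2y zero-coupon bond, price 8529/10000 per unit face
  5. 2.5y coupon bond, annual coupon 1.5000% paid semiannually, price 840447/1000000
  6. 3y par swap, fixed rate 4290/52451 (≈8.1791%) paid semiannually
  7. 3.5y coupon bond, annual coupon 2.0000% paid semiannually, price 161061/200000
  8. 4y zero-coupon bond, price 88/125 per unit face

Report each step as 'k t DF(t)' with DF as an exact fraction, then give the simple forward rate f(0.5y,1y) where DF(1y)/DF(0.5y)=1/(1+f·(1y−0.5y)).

step 1 [0.5y] bond c/2=1/200: DF=(488229/500000 − 1/200·(0))/(1+1/200) = 2429/2500 ≈ 0.971600
step 2 [1y] swap r/2=243/6329: DF=(1 − 243/6329·(0.971600))/(1+243/6329) = 9271/10000 ≈ 0.927100
step 3 [1.5y] swap r/2=990/27997: DF=(1 − 990/27997·(0.971600+0.927100))/(1+990/27997) = 901/1000 ≈ 0.901000
step 4 [2y] zero: DF = P = 8529/10000 ≈ 0.852900
step 5 [2.5y] bond c/2=3/400: DF=(840447/1000000 − 3/400·(0.971600+0.927100+0.901000+0.852900))/(1+3/400) = 807/1000 ≈ 0.807000
step 6 [3y] swap r/2=2145/52451: DF=(1 − 2145/52451·(0.971600+0.927100+0.901000+0.852900+0.807000))/(1+2145/52451) = 1571/2000 ≈ 0.785500
step 7 [3.5y] bond c/2=1/100: DF=(161061/200000 − 1/100·(0.971600+0.927100+0.901000+0.852900+0.807000+0.785500))/(1+1/100) = 3727/5000 ≈ 0.745400
step 8 [4y] zero: DF = P = 88/125 ≈ 0.704000

1 1/2 2429/2500
2 1 9271/10000
3 3/2 901/1000
4 2 8529/10000
5 5/2 807/1000
6 3 1571/2000
7 7/2 3727/5000
8 4 88/125
f(0.5y,1y) = ((2429/2500)/(9271/10000) − 1)/(1/2) = 890/9271 ≈ 9.5998%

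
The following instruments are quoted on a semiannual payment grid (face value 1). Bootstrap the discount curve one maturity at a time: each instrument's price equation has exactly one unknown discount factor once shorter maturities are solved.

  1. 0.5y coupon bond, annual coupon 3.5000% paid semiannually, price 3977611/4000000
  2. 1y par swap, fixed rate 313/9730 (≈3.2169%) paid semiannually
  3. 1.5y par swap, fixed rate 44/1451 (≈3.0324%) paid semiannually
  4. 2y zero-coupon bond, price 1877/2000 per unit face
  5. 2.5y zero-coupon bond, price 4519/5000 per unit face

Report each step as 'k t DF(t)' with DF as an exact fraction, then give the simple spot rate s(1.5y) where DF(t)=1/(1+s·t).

1 1/2 9773/10000
2 1 9687/10000
3 3/2 239/250
4 2 1877/2000
5 5/2 4519/5000
s(1.5y) = (1/(239/250) − 1)/(3/2) = 22/717 ≈ 3.0683%

step 1 [0.5y] bond c/2=7/400: DF=(3977611/4000000 − 7/400·(0))/(1+7/400) = 9773/10000 ≈ 0.977300
step 2 [1y] swap r/2=313/19460: DF=(1 − 313/19460·(0.977300))/(1+313/19460) = 9687/10000 ≈ 0.968700
step 3 [1.5y] swap r/2=22/1451: DF=(1 − 22/1451·(0.977300+0.968700))/(1+22/1451) = 239/250 ≈ 0.956000
step 4 [2y] zero: DF = P = 1877/2000 ≈ 0.938500
step 5 [2.5y] zero: DF = P = 4519/5000 ≈ 0.903800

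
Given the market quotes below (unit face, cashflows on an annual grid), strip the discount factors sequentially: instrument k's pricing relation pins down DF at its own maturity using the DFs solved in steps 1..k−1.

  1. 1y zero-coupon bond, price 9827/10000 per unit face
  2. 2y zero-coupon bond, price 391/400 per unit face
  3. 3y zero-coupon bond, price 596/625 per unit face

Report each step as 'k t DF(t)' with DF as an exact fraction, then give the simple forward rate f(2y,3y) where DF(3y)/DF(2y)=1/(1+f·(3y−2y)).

1 1 9827/10000
2 2 391/400
3 3 596/625
f(2y,3y) = ((391/400)/(596/625) − 1)/(1) = 239/9536 ≈ 2.5063%

step 1 [1y] zero: DF = P = 9827/10000 ≈ 0.982700
step 2 [2y] zero: DF = P = 391/400 ≈ 0.977500
step 3 [3y] zero: DF = P = 596/625 ≈ 0.953600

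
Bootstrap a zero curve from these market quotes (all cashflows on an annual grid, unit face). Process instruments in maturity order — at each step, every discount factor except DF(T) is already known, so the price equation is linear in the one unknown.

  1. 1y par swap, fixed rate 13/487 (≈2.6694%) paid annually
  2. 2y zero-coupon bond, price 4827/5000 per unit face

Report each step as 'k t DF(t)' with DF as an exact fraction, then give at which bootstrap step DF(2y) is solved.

1 1 487/500
2 2 4827/5000
DF(2y) is solved at step 2

step 1 [1y] swap r/1=13/487: DF=(1 − 13/487·(0))/(1+13/487) = 487/500 ≈ 0.974000
step 2 [2y] zero: DF = P = 4827/5000 ≈ 0.965400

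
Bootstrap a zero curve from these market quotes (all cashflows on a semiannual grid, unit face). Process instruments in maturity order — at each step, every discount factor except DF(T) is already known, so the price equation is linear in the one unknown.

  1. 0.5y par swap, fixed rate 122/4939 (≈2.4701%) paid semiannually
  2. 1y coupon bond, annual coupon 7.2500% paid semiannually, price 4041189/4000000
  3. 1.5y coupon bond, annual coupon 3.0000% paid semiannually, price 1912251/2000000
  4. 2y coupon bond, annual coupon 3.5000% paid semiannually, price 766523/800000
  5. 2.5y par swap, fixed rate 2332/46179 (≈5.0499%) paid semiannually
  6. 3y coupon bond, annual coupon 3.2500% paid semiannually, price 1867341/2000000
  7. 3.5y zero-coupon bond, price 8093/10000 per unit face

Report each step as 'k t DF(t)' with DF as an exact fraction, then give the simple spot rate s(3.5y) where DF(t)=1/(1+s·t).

1 1/2 4939/5000
2 1 2351/2500
3 3/2 1827/2000
4 2 558/625
5 5/2 4417/5000
6 3 8449/10000
7 7/2 8093/10000
s(3.5y) = (1/(8093/10000) − 1)/(7/2) = 3814/56651 ≈ 6.7324%

step 1 [0.5y] swap r/2=61/4939: DF=(1 − 61/4939·(0))/(1+61/4939) = 4939/5000 ≈ 0.987800
step 2 [1y] bond c/2=29/800: DF=(4041189/4000000 − 29/800·(0.987800))/(1+29/800) = 2351/2500 ≈ 0.940400
step 3 [1.5y] bond c/2=3/200: DF=(1912251/2000000 − 3/200·(0.987800+0.940400))/(1+3/200) = 1827/2000 ≈ 0.913500
step 4 [2y] bond c/2=7/400: DF=(766523/800000 − 7/400·(0.987800+0.940400+0.913500))/(1+7/400) = 558/625 ≈ 0.892800
step 5 [2.5y] swap r/2=1166/46179: DF=(1 − 1166/46179·(0.987800+0.940400+0.913500+0.892800))/(1+1166/46179) = 4417/5000 ≈ 0.883400
step 6 [3y] bond c/2=13/800: DF=(1867341/2000000 − 13/800·(0.987800+0.940400+0.913500+0.892800+0.883400))/(1+13/800) = 8449/10000 ≈ 0.844900
step 7 [3.5y] zero: DF = P = 8093/10000 ≈ 0.809300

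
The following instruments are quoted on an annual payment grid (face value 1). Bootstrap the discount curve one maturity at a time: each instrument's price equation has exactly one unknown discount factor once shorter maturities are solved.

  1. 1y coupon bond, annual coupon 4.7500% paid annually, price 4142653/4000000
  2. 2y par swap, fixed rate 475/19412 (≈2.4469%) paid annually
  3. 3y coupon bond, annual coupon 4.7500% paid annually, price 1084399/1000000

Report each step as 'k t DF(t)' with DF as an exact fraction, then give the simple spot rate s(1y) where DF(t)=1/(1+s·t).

step 1 [1y] bond c/1=19/400: DF=(4142653/4000000 − 19/400·(0))/(1+19/400) = 9887/10000 ≈ 0.988700
step 2 [2y] swap r/1=475/19412: DF=(1 − 475/19412·(0.988700))/(1+475/19412) = 381/400 ≈ 0.952500
step 3 [3y] bond c/1=19/400: DF=(1084399/1000000 − 19/400·(0.988700+0.952500))/(1+19/400) = 592/625 ≈ 0.947200

1 1 9887/10000
2 2 381/400
3 3 592/625
s(1y) = (1/(9887/10000) − 1)/(1) = 113/9887 ≈ 1.1429%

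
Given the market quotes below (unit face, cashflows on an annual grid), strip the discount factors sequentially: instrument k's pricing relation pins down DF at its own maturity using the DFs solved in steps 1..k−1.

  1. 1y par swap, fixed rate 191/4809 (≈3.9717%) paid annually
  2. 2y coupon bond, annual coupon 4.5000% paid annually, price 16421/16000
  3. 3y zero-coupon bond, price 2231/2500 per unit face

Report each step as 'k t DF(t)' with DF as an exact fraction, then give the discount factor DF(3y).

1 1 4809/5000
2 2 9407/10000
3 3 2231/2500
DF(3y) = 2231/2500 ≈ 0.892400

step 1 [1y] swap r/1=191/4809: DF=(1 − 191/4809·(0))/(1+191/4809) = 4809/5000 ≈ 0.961800
step 2 [2y] bond c/1=9/200: DF=(16421/16000 − 9/200·(0.961800))/(1+9/200) = 9407/10000 ≈ 0.940700
step 3 [3y] zero: DF = P = 2231/2500 ≈ 0.892400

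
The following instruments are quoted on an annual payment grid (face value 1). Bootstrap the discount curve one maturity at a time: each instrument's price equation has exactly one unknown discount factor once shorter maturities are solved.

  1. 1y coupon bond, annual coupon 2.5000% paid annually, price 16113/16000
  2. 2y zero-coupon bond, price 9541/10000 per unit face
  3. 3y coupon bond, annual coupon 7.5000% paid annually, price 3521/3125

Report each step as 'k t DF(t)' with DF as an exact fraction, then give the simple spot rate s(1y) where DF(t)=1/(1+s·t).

1 1 393/400
2 2 9541/10000
3 3 913/1000
s(1y) = (1/(393/400) − 1)/(1) = 7/393 ≈ 1.7812%

step 1 [1y] bond c/1=1/40: DF=(16113/16000 − 1/40·(0))/(1+1/40) = 393/400 ≈ 0.982500
step 2 [2y] zero: DF = P = 9541/10000 ≈ 0.954100
step 3 [3y] bond c/1=3/40: DF=(3521/3125 − 3/40·(0.982500+0.954100))/(1+3/40) = 913/1000 ≈ 0.913000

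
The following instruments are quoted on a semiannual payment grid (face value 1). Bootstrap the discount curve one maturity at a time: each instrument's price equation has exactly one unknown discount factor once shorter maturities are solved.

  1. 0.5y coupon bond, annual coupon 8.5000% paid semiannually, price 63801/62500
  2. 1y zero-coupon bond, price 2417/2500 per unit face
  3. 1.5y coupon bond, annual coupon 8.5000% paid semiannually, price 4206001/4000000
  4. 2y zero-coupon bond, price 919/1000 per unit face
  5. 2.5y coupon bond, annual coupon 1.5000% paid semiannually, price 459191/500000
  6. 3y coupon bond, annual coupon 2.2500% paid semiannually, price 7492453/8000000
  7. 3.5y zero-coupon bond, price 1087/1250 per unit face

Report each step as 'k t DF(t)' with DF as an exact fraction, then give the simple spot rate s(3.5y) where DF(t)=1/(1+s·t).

1 1/2 612/625
2 1 2417/2500
3 3/2 9293/10000
4 2 919/1000
5 5/2 8833/10000
6 3 8741/10000
7 7/2 1087/1250
s(3.5y) = (1/(1087/1250) − 1)/(7/2) = 326/7609 ≈ 4.2844%

step 1 [0.5y] bond c/2=17/400: DF=(63801/62500 − 17/400·(0))/(1+17/400) = 612/625 ≈ 0.979200
step 2 [1y] zero: DF = P = 2417/2500 ≈ 0.966800
step 3 [1.5y] bond c/2=17/400: DF=(4206001/4000000 − 17/400·(0.979200+0.966800))/(1+17/400) = 9293/10000 ≈ 0.929300
step 4 [2y] zero: DF = P = 919/1000 ≈ 0.919000
step 5 [2.5y] bond c/2=3/400: DF=(459191/500000 − 3/400·(0.979200+0.966800+0.929300+0.919000))/(1+3/400) = 8833/10000 ≈ 0.883300
step 6 [3y] bond c/2=9/800: DF=(7492453/8000000 − 9/800·(0.979200+0.966800+0.929300+0.919000+0.883300))/(1+9/800) = 8741/10000 ≈ 0.874100
step 7 [3.5y] zero: DF = P = 1087/1250 ≈ 0.869600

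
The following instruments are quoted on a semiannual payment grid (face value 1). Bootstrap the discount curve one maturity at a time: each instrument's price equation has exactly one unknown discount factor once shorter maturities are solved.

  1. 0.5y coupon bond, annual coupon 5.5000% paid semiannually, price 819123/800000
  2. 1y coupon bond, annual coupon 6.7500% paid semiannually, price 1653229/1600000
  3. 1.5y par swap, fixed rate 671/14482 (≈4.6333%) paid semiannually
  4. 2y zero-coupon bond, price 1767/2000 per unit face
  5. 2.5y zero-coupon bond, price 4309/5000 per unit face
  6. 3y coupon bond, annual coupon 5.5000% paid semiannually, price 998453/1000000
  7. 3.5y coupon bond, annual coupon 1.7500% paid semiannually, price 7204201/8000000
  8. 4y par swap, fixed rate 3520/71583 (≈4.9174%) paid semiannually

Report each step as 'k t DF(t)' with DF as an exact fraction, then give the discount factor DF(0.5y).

1 1/2 1993/2000
2 1 967/1000
3 3/2 9329/10000
4 2 1767/2000
5 5/2 4309/5000
6 3 339/400
7 7/2 8451/10000
8 4 103/125
DF(0.5y) = 1993/2000 ≈ 0.996500

step 1 [0.5y] bond c/2=11/400: DF=(819123/800000 − 11/400·(0))/(1+11/400) = 1993/2000 ≈ 0.996500
step 2 [1y] bond c/2=27/800: DF=(1653229/1600000 − 27/800·(0.996500))/(1+27/800) = 967/1000 ≈ 0.967000
step 3 [1.5y] swap r/2=671/28964: DF=(1 − 671/28964·(0.996500+0.967000))/(1+671/28964) = 9329/10000 ≈ 0.932900
step 4 [2y] zero: DF = P = 1767/2000 ≈ 0.883500
step 5 [2.5y] zero: DF = P = 4309/5000 ≈ 0.861800
step 6 [3y] bond c/2=11/400: DF=(998453/1000000 − 11/400·(0.996500+0.967000+0.932900+0.883500+0.861800))/(1+11/400) = 339/400 ≈ 0.847500
step 7 [3.5y] bond c/2=7/800: DF=(7204201/8000000 − 7/800·(0.996500+0.967000+0.932900+0.883500+0.861800+0.847500))/(1+7/800) = 8451/10000 ≈ 0.845100
step 8 [4y] swap r/2=1760/71583: DF=(1 − 1760/71583·(0.996500+0.967000+0.932900+0.883500+0.861800+0.847500+0.845100))/(1+1760/71583) = 103/125 ≈ 0.824000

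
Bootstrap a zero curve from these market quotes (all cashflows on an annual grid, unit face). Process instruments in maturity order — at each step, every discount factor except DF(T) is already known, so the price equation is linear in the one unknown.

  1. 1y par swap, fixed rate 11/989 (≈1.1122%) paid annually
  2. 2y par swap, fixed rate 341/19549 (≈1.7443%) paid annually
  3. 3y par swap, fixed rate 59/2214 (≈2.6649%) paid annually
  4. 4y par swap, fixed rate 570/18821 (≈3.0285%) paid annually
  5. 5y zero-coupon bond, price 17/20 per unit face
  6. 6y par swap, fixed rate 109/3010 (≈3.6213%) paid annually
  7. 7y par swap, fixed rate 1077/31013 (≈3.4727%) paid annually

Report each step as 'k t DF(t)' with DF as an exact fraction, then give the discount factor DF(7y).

1 1 989/1000
2 2 9659/10000
3 3 9233/10000
4 4 443/500
5 5 17/20
6 6 4019/5000
7 7 3923/5000
DF(7y) = 3923/5000 ≈ 0.784600

step 1 [1y] swap r/1=11/989: DF=(1 − 11/989·(0))/(1+11/989) = 989/1000 ≈ 0.989000
step 2 [2y] swap r/1=341/19549: DF=(1 − 341/19549·(0.989000))/(1+341/19549) = 9659/10000 ≈ 0.965900
step 3 [3y] swap r/1=59/2214: DF=(1 − 59/2214·(0.989000+0.965900))/(1+59/2214) = 9233/10000 ≈ 0.923300
step 4 [4y] swap r/1=570/18821: DF=(1 − 570/18821·(0.989000+0.965900+0.923300))/(1+570/18821) = 443/500 ≈ 0.886000
step 5 [5y] zero: DF = P = 17/20 ≈ 0.850000
step 6 [6y] swap r/1=109/3010: DF=(1 − 109/3010·(0.989000+0.965900+0.923300+0.886000+0.850000))/(1+109/3010) = 4019/5000 ≈ 0.803800
step 7 [7y] swap r/1=1077/31013: DF=(1 − 1077/31013·(0.989000+0.965900+0.923300+0.886000+0.850000+0.803800))/(1+1077/31013) = 3923/5000 ≈ 0.784600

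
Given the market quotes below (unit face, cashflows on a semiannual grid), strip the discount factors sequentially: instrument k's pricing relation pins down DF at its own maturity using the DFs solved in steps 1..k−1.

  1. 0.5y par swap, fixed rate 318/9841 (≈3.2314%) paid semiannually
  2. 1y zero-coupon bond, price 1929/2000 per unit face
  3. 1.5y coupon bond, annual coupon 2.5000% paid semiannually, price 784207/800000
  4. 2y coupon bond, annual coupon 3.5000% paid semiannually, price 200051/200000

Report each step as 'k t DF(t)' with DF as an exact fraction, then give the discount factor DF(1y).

1 1/2 9841/10000
2 1 1929/2000
3 3/2 9441/10000
4 2 9333/10000
DF(1y) = 1929/2000 ≈ 0.964500

step 1 [0.5y] swap r/2=159/9841: DF=(1 − 159/9841·(0))/(1+159/9841) = 9841/10000 ≈ 0.984100
step 2 [1y] zero: DF = P = 1929/2000 ≈ 0.964500
step 3 [1.5y] bond c/2=1/80: DF=(784207/800000 − 1/80·(0.984100+0.964500))/(1+1/80) = 9441/10000 ≈ 0.944100
step 4 [2y] bond c/2=7/400: DF=(200051/200000 − 7/400·(0.984100+0.964500+0.944100))/(1+7/400) = 9333/10000 ≈ 0.933300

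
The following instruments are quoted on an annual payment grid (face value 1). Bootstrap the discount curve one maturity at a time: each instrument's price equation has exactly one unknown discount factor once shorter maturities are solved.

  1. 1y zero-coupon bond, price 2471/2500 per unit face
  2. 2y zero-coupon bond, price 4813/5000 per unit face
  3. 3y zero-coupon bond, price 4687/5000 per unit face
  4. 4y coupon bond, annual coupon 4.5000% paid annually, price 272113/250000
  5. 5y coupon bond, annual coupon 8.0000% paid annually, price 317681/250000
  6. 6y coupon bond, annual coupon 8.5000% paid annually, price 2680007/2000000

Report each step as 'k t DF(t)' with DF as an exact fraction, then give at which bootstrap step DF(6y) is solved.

step 1 [1y] zero: DF = P = 2471/2500 ≈ 0.988400
step 2 [2y] zero: DF = P = 4813/5000 ≈ 0.962600
step 3 [3y] zero: DF = P = 4687/5000 ≈ 0.937400
step 4 [4y] bond c/1=9/200: DF=(272113/250000 − 9/200·(0.988400+0.962600+0.937400))/(1+9/200) = 2293/2500 ≈ 0.917200
step 5 [5y] bond c/1=2/25: DF=(317681/250000 − 2/25·(0.988400+0.962600+0.937400+0.917200))/(1+2/25) = 8947/10000 ≈ 0.894700
step 6 [6y] bond c/1=17/200: DF=(2680007/2000000 − 17/200·(0.988400+0.962600+0.937400+0.917200+0.894700))/(1+17/200) = 2167/2500 ≈ 0.866800

1 1 2471/2500
2 2 4813/5000
3 3 4687/5000
4 4 2293/2500
5 5 8947/10000
6 6 2167/2500
DF(6y) is solved at step 6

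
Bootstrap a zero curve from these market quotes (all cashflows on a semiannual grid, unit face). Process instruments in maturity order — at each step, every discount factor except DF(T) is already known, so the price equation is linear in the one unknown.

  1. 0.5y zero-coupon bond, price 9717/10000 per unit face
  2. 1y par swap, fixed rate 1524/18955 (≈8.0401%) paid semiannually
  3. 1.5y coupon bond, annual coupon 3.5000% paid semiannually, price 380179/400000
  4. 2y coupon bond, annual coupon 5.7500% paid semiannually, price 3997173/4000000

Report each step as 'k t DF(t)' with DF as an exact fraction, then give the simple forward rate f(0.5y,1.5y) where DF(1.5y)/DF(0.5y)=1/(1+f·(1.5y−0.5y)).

1 1/2 9717/10000
2 1 4619/5000
3 3/2 1803/2000
4 2 2233/2500
f(0.5y,1.5y) = ((9717/10000)/(1803/2000) − 1)/(1) = 234/3005 ≈ 7.7870%

step 1 [0.5y] zero: DF = P = 9717/10000 ≈ 0.971700
step 2 [1y] swap r/2=762/18955: DF=(1 − 762/18955·(0.971700))/(1+762/18955) = 4619/5000 ≈ 0.923800
step 3 [1.5y] bond c/2=7/400: DF=(380179/400000 − 7/400·(0.971700+0.923800))/(1+7/400) = 1803/2000 ≈ 0.901500
step 4 [2y] bond c/2=23/800: DF=(3997173/4000000 − 23/800·(0.971700+0.923800+0.901500))/(1+23/800) = 2233/2500 ≈ 0.893200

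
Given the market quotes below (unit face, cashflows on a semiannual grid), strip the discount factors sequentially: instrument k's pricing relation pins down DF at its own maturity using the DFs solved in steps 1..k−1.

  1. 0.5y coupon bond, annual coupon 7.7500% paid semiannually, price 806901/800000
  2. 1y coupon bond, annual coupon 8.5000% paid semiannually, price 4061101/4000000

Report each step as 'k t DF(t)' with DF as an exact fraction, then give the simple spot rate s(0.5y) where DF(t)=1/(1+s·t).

step 1 [0.5y] bond c/2=31/800: DF=(806901/800000 − 31/800·(0))/(1+31/800) = 971/1000 ≈ 0.971000
step 2 [1y] bond c/2=17/400: DF=(4061101/4000000 − 17/400·(0.971000))/(1+17/400) = 9343/10000 ≈ 0.934300

1 1/2 971/1000
2 1 9343/10000
s(0.5y) = (1/(971/1000) − 1)/(1/2) = 58/971 ≈ 5.9732%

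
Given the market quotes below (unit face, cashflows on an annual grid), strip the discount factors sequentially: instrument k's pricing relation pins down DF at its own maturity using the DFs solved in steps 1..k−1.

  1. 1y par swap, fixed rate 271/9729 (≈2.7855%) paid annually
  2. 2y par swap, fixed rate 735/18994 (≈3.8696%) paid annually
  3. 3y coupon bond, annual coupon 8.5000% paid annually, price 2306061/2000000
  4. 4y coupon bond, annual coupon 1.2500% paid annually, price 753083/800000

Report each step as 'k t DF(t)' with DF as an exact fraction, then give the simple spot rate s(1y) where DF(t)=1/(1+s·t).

step 1 [1y] swap r/1=271/9729: DF=(1 − 271/9729·(0))/(1+271/9729) = 9729/10000 ≈ 0.972900
step 2 [2y] swap r/1=735/18994: DF=(1 − 735/18994·(0.972900))/(1+735/18994) = 1853/2000 ≈ 0.926500
step 3 [3y] bond c/1=17/200: DF=(2306061/2000000 − 17/200·(0.972900+0.926500))/(1+17/200) = 9139/10000 ≈ 0.913900
step 4 [4y] bond c/1=1/80: DF=(753083/800000 − 1/80·(0.972900+0.926500+0.913900))/(1+1/80) = 179/200 ≈ 0.895000

1 1 9729/10000
2 2 1853/2000
3 3 9139/10000
4 4 179/200
s(1y) = (1/(9729/10000) − 1)/(1) = 271/9729 ≈ 2.7855%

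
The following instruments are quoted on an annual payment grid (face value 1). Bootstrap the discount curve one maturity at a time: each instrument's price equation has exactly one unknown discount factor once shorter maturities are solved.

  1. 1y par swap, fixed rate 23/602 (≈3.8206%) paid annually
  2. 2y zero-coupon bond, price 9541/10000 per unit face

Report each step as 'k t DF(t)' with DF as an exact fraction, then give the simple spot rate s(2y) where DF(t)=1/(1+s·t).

step 1 [1y] swap r/1=23/602: DF=(1 − 23/602·(0))/(1+23/602) = 602/625 ≈ 0.963200
step 2 [2y] zero: DF = P = 9541/10000 ≈ 0.954100

1 1 602/625
2 2 9541/10000
s(2y) = (1/(9541/10000) − 1)/(2) = 459/19082 ≈ 2.4054%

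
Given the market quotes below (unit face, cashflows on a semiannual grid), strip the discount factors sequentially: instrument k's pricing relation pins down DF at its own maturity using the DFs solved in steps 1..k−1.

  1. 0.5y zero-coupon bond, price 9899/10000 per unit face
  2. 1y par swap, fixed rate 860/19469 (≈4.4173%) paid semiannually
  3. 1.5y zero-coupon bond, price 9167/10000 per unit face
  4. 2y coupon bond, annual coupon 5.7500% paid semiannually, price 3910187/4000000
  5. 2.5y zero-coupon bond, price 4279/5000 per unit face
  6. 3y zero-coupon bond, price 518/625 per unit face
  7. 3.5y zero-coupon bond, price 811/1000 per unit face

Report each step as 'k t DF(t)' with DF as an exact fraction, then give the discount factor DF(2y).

1 1/2 9899/10000
2 1 957/1000
3 3/2 9167/10000
4 2 4351/5000
5 5/2 4279/5000
6 3 518/625
7 7/2 811/1000
DF(2y) = 4351/5000 ≈ 0.870200

step 1 [0.5y] zero: DF = P = 9899/10000 ≈ 0.989900
step 2 [1y] swap r/2=430/19469: DF=(1 − 430/19469·(0.989900))/(1+430/19469) = 957/1000 ≈ 0.957000
step 3 [1.5y] zero: DF = P = 9167/10000 ≈ 0.916700
step 4 [2y] bond c/2=23/800: DF=(3910187/4000000 − 23/800·(0.989900+0.957000+0.916700))/(1+23/800) = 4351/5000 ≈ 0.870200
step 5 [2.5y] zero: DF = P = 4279/5000 ≈ 0.855800
step 6 [3y] zero: DF = P = 518/625 ≈ 0.828800
step 7 [3.5y] zero: DF = P = 811/1000 ≈ 0.811000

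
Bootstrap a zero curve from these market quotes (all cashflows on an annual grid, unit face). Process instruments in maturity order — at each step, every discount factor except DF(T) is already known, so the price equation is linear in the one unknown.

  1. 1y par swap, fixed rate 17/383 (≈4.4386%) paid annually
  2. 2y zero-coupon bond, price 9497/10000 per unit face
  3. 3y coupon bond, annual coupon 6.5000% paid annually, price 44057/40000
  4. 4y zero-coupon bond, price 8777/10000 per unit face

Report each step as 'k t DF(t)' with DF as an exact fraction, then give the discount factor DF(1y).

step 1 [1y] swap r/1=17/383: DF=(1 − 17/383·(0))/(1+17/383) = 383/400 ≈ 0.957500
step 2 [2y] zero: DF = P = 9497/10000 ≈ 0.949700
step 3 [3y] bond c/1=13/200: DF=(44057/40000 − 13/200·(0.957500+0.949700))/(1+13/200) = 4589/5000 ≈ 0.917800
step 4 [4y] zero: DF = P = 8777/10000 ≈ 0.877700

1 1 383/400
2 2 9497/10000
3 3 4589/5000
4 4 8777/10000
DF(1y) = 383/400 ≈ 0.957500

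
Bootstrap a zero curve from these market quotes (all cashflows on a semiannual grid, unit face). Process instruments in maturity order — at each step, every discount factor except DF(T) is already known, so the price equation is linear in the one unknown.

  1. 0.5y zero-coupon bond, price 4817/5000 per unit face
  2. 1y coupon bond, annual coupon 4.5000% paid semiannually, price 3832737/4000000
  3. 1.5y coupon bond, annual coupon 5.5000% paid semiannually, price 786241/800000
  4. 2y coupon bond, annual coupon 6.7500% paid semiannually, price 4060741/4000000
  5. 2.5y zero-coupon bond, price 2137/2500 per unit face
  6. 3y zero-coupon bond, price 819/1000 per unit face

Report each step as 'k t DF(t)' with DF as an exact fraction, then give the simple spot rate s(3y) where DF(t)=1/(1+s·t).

1 1/2 4817/5000
2 1 9159/10000
3 3/2 4531/5000
4 2 8911/10000
5 5/2 2137/2500
6 3 819/1000
s(3y) = (1/(819/1000) − 1)/(3) = 181/2457 ≈ 7.3667%

step 1 [0.5y] zero: DF = P = 4817/5000 ≈ 0.963400
step 2 [1y] bond c/2=9/400: DF=(3832737/4000000 − 9/400·(0.963400))/(1+9/400) = 9159/10000 ≈ 0.915900
step 3 [1.5y] bond c/2=11/400: DF=(786241/800000 − 11/400·(0.963400+0.915900))/(1+11/400) = 4531/5000 ≈ 0.906200
step 4 [2y] bond c/2=27/800: DF=(4060741/4000000 − 27/800·(0.963400+0.915900+0.906200))/(1+27/800) = 8911/10000 ≈ 0.891100
step 5 [2.5y] zero: DF = P = 2137/2500 ≈ 0.854800
step 6 [3y] zero: DF = P = 819/1000 ≈ 0.819000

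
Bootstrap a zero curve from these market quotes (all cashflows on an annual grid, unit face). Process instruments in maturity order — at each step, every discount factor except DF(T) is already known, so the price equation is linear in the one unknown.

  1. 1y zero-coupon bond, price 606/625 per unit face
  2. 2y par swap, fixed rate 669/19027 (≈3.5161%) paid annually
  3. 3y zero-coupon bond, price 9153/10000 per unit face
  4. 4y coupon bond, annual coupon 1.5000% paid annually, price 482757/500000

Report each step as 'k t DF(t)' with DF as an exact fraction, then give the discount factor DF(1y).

step 1 [1y] zero: DF = P = 606/625 ≈ 0.969600
step 2 [2y] swap r/1=669/19027: DF=(1 − 669/19027·(0.969600))/(1+669/19027) = 9331/10000 ≈ 0.933100
step 3 [3y] zero: DF = P = 9153/10000 ≈ 0.915300
step 4 [4y] bond c/1=3/200: DF=(482757/500000 − 3/200·(0.969600+0.933100+0.915300))/(1+3/200) = 1137/1250 ≈ 0.909600

1 1 606/625
2 2 9331/10000
3 3 9153/10000
4 4 1137/1250
DF(1y) = 606/625 ≈ 0.969600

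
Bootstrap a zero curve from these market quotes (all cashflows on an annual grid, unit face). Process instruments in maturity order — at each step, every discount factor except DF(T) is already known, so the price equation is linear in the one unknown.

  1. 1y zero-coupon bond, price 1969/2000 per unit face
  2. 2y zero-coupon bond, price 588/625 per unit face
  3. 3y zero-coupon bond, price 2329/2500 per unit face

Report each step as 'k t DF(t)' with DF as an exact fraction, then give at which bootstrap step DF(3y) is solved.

1 1 1969/2000
2 2 588/625
3 3 2329/2500
DF(3y) is solved at step 3

step 1 [1y] zero: DF = P = 1969/2000 ≈ 0.984500
step 2 [2y] zero: DF = P = 588/625 ≈ 0.940800
step 3 [3y] zero: DF = P = 2329/2500 ≈ 0.931600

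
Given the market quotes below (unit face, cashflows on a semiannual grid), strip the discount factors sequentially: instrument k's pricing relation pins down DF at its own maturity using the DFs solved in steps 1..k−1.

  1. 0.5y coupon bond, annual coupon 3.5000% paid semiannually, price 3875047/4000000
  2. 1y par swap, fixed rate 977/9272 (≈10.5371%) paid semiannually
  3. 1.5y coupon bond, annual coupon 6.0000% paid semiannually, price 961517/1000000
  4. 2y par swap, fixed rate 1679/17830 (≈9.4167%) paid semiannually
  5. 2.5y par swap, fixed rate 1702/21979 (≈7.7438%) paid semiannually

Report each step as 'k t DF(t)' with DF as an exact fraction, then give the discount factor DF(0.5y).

step 1 [0.5y] bond c/2=7/400: DF=(3875047/4000000 − 7/400·(0))/(1+7/400) = 9521/10000 ≈ 0.952100
step 2 [1y] swap r/2=977/18544: DF=(1 − 977/18544·(0.952100))/(1+977/18544) = 9023/10000 ≈ 0.902300
step 3 [1.5y] bond c/2=3/100: DF=(961517/1000000 − 3/100·(0.952100+0.902300))/(1+3/100) = 1759/2000 ≈ 0.879500
step 4 [2y] swap r/2=1679/35660: DF=(1 − 1679/35660·(0.952100+0.902300+0.879500))/(1+1679/35660) = 8321/10000 ≈ 0.832100
step 5 [2.5y] swap r/2=851/21979: DF=(1 − 851/21979·(0.952100+0.902300+0.879500+0.832100))/(1+851/21979) = 4149/5000 ≈ 0.829800

1 1/2 9521/10000
2 1 9023/10000
3 3/2 1759/2000
4 2 8321/10000
5 5/2 4149/5000
DF(0.5y) = 9521/10000 ≈ 0.952100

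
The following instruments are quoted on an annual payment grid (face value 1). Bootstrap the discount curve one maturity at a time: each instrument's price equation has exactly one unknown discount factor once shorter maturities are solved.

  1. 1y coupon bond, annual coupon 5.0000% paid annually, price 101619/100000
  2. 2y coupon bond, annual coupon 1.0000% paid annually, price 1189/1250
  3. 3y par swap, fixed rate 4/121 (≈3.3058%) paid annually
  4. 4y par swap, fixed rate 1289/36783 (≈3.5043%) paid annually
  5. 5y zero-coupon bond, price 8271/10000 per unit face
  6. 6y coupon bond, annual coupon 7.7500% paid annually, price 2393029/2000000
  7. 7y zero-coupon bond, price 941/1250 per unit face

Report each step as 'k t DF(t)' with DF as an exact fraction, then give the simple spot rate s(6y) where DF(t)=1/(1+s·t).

1 1 4839/5000
2 2 4661/5000
3 3 567/625
4 4 8711/10000
5 5 8271/10000
6 6 983/1250
7 7 941/1250
s(6y) = (1/(983/1250) − 1)/(6) = 89/1966 ≈ 4.5270%

step 1 [1y] bond c/1=1/20: DF=(101619/100000 − 1/20·(0))/(1+1/20) = 4839/5000 ≈ 0.967800
step 2 [2y] bond c/1=1/100: DF=(1189/1250 − 1/100·(0.967800))/(1+1/100) = 4661/5000 ≈ 0.932200
step 3 [3y] swap r/1=4/121: DF=(1 − 4/121·(0.967800+0.932200))/(1+4/121) = 567/625 ≈ 0.907200
step 4 [4y] swap r/1=1289/36783: DF=(1 − 1289/36783·(0.967800+0.932200+0.907200))/(1+1289/36783) = 8711/10000 ≈ 0.871100
step 5 [5y] zero: DF = P = 8271/10000 ≈ 0.827100
step 6 [6y] bond c/1=31/400: DF=(2393029/2000000 − 31/400·(0.967800+0.932200+0.907200+0.871100+0.827100))/(1+31/400) = 983/1250 ≈ 0.786400
step 7 [7y] zero: DF = P = 941/1250 ≈ 0.752800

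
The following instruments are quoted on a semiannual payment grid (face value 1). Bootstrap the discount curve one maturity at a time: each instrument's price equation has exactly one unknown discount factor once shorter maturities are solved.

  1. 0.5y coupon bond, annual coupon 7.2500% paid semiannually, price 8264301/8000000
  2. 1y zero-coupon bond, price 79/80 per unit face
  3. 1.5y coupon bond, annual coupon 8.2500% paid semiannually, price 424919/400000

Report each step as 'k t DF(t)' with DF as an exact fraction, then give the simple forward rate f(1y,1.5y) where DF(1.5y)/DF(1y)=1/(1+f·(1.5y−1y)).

1 1/2 9969/10000
2 1 79/80
3 3/2 1177/1250
f(1y,1.5y) = ((79/80)/(1177/1250) − 1)/(1/2) = 459/4708 ≈ 9.7494%

step 1 [0.5y] bond c/2=29/800: DF=(8264301/8000000 − 29/800·(0))/(1+29/800) = 9969/10000 ≈ 0.996900
step 2 [1y] zero: DF = P = 79/80 ≈ 0.987500
step 3 [1.5y] bond c/2=33/800: DF=(424919/400000 − 33/800·(0.996900+0.987500))/(1+33/800) = 1177/1250 ≈ 0.941600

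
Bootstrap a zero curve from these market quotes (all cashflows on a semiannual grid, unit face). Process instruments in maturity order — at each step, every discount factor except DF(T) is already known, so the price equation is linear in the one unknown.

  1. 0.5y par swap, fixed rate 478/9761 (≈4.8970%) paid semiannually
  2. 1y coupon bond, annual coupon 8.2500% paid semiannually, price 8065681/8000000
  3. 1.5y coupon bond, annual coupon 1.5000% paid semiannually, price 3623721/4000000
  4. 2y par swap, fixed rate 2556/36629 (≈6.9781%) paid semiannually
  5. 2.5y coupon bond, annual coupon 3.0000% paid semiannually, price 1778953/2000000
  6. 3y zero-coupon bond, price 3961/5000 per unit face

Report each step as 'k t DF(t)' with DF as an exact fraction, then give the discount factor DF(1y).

step 1 [0.5y] swap r/2=239/9761: DF=(1 − 239/9761·(0))/(1+239/9761) = 9761/10000 ≈ 0.976100
step 2 [1y] bond c/2=33/800: DF=(8065681/8000000 − 33/800·(0.976100))/(1+33/800) = 581/625 ≈ 0.929600
step 3 [1.5y] bond c/2=3/400: DF=(3623721/4000000 − 3/400·(0.976100+0.929600))/(1+3/400) = 177/200 ≈ 0.885000
step 4 [2y] swap r/2=1278/36629: DF=(1 − 1278/36629·(0.976100+0.929600+0.885000))/(1+1278/36629) = 4361/5000 ≈ 0.872200
step 5 [2.5y] bond c/2=3/200: DF=(1778953/2000000 − 3/200·(0.976100+0.929600+0.885000+0.872200))/(1+3/200) = 4111/5000 ≈ 0.822200
step 6 [3y] zero: DF = P = 3961/5000 ≈ 0.792200

1 1/2 9761/10000
2 1 581/625
3 3/2 177/200
4 2 4361/5000
5 5/2 4111/5000
6 3 3961/5000
DF(1y) = 581/625 ≈ 0.929600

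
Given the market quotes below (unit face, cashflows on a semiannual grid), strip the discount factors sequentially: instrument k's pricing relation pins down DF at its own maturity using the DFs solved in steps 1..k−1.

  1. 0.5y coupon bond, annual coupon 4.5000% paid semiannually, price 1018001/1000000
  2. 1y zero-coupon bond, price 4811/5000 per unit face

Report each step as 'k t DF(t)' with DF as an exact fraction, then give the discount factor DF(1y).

1 1/2 2489/2500
2 1 4811/5000
DF(1y) = 4811/5000 ≈ 0.962200

step 1 [0.5y] bond c/2=9/400: DF=(1018001/1000000 − 9/400·(0))/(1+9/400) = 2489/2500 ≈ 0.995600
step 2 [1y] zero: DF = P = 4811/5000 ≈ 0.962200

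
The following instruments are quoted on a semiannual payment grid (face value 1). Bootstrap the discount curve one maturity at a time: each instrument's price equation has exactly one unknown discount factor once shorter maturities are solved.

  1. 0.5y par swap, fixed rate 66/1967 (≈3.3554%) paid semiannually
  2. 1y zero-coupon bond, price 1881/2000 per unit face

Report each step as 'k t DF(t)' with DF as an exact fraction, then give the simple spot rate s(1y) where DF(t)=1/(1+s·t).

step 1 [0.5y] swap r/2=33/1967: DF=(1 − 33/1967·(0))/(1+33/1967) = 1967/2000 ≈ 0.983500
step 2 [1y] zero: DF = P = 1881/2000 ≈ 0.940500

1 1/2 1967/2000
2 1 1881/2000
s(1y) = (1/(1881/2000) − 1)/(1) = 119/1881 ≈ 6.3264%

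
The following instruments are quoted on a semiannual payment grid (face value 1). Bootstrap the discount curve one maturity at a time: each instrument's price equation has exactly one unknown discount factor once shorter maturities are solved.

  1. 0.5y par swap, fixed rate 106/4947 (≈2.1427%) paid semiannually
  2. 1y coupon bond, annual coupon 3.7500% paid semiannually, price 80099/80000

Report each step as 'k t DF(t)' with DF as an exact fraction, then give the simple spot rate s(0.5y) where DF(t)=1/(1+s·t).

step 1 [0.5y] swap r/2=53/4947: DF=(1 − 53/4947·(0))/(1+53/4947) = 4947/5000 ≈ 0.989400
step 2 [1y] bond c/2=3/160: DF=(80099/80000 − 3/160·(0.989400))/(1+3/160) = 4823/5000 ≈ 0.964600

1 1/2 4947/5000
2 1 4823/5000
s(0.5y) = (1/(4947/5000) − 1)/(1/2) = 106/4947 ≈ 2.1427%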